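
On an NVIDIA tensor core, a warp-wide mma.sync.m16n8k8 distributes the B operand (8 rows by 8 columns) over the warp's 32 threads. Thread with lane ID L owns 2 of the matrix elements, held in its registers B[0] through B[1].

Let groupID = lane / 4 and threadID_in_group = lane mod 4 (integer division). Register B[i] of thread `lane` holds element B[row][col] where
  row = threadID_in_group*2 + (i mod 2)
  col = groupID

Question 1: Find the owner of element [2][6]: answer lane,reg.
c: 6->gid=6  r: 2->tid=1,i&1=0
L=6*4+1=25  i=0=0

25,0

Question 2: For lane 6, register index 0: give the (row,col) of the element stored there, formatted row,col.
lane 6: gr=1 (6/4), th=2 (6%4)
i=0: r=2*2+0=4, c=gr=1

4,1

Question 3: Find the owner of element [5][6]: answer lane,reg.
26,1

c=6⇒gr=6  r=5⇒th=2,odd=1
L=6*4+2=26  i=1=1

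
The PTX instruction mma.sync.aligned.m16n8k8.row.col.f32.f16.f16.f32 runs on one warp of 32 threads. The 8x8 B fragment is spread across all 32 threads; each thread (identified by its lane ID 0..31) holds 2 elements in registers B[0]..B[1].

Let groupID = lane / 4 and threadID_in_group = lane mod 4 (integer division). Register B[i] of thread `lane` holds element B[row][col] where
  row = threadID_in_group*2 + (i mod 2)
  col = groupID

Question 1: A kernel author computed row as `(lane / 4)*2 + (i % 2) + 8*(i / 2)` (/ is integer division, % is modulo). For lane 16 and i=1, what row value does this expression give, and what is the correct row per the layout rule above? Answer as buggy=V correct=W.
`(lane / 4)*2 + (i % 2) + 8*(i / 2)`[16,1]=>9
lane 16=>16/4=4, 16 mod 4=0
i=1  r:2·0+1=>1  c:4
row: 9 vs 1

buggy=9 correct=1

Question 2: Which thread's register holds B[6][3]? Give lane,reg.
15,0

c=3->g=3  r=6->t=3,b0=0
L=3*4+3=15  i=0=0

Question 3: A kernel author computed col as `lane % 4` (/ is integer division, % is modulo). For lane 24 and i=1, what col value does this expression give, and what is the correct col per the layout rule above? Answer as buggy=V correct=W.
buggy=0 correct=6

`lane % 4`[24,1]->0
L=24->g=24>>2=6, t=24&3=0
[1]->row 0·2+1=1  col g=6
col: 0 vs 6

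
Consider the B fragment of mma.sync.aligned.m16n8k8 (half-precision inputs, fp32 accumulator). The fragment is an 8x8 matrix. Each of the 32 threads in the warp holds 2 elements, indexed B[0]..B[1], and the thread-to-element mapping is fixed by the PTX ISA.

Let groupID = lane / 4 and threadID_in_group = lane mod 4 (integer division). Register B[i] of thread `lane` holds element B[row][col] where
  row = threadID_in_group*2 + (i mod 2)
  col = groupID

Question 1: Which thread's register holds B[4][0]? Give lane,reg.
c=0⇒gr=0  r=4⇒th=2,odd=0
L=0*4+2=2  i=0=0

2,0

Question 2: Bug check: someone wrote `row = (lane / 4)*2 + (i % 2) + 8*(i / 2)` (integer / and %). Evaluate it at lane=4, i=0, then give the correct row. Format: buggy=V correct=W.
`(lane / 4)*2 + (i % 2) + 8*(i / 2)`[4,0]->2
L=4->g=4>>2=1, t=4&3=0
[0]->row 0·2+0=0  col g=1
row: 2 vs 0

buggy=2 correct=0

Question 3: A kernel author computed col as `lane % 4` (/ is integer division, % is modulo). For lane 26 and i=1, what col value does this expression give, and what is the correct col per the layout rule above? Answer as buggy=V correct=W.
buggy=2 correct=6

`lane % 4`[26,1]⇒2
L=26⇒gr=26>>2=6, th=26&3=2
[1]⇒row 2·2+1=5  col gr=6
col: 2 vs 6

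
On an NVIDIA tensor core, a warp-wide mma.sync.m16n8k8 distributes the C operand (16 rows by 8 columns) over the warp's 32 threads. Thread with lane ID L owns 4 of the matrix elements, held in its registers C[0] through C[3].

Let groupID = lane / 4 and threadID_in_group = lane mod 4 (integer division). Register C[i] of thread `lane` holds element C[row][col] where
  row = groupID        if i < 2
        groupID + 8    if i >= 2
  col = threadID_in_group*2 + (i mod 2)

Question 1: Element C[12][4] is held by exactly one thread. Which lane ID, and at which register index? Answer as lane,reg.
r=12->g=4,rb=1  c=4->t=2,b0=0
L=4*4+2=18  i=1*2+0=2

18,2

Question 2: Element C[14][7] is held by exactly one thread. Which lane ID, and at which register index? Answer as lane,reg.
r: 14->gid=6,r8=1  c: 7->tid=3,i&1=1
L=6*4+3=27  i=1*2+1=3

27,3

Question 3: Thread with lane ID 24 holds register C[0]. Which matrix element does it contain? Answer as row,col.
6,0

L=24->gid=24>>2=6, tid=24&3=0
[0]->row 6+0=6  col 0·2+0=0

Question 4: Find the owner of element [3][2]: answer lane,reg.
13,0

r=3⇒gr=3,Rb=0  c=2⇒th=1,odd=0
L=3*4+1=13  i=0*2+0=0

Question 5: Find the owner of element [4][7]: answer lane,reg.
r=4->g=4,rb=0  c=7->t=3,b0=1
L=4*4+3=19  i=0*2+1=1

19,1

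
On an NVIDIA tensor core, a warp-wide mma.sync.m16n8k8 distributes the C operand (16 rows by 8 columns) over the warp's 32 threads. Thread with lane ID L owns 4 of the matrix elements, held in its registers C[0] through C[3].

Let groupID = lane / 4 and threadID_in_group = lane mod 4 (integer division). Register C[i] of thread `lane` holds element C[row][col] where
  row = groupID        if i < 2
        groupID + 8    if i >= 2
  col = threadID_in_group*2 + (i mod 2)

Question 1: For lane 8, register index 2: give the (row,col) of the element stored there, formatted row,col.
lane 8: gid=2 (8/4), tid=0 (8%4)
i=2: r=2+8=10, c=0*2+0=0

10,0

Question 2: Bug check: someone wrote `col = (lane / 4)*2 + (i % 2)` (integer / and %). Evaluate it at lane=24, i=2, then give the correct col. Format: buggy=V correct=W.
`(lane / 4)*2 + (i % 2)`[24,2]⇒12
lane 24: gr=6 (24/4), th=0 (24%4)
i=2: r=6+8=14, c=0*2+0=0
col: 12 vs 0

buggy=12 correct=0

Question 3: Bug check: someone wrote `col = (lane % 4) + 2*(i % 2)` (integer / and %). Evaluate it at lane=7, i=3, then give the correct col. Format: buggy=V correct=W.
buggy=5 correct=7

`(lane % 4) + 2*(i % 2)`[7,3]=>5
lane 7: grp=1 (7/4), tig=3 (7%4)
i=3: r=1+8=9, c=3*2+1=7
col: 5 vs 7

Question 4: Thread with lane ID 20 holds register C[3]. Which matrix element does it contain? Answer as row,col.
13,1

lane 20→20/4=5, 20 mod 4=0
i=3  r:5+8→13  c:2·0+1→1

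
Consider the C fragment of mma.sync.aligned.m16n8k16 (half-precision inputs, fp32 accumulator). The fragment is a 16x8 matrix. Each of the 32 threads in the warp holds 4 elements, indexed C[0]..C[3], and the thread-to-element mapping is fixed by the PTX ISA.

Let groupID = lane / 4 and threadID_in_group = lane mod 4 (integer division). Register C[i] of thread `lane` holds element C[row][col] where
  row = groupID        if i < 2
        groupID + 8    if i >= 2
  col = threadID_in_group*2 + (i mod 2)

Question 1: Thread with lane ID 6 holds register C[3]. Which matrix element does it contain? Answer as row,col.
9,5

6: grp=1,tig=2
[3] (1+8,2*2+1) = (9,5)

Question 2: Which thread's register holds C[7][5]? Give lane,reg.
r: 7->gid=7,r8=0  c: 5->tid=2,i&1=1
L=7*4+2=30  i=0*2+1=1

30,1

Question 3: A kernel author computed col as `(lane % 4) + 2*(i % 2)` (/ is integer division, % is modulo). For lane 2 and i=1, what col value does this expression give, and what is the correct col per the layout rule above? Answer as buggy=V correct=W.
`(lane % 4) + 2*(i % 2)`[2,1]→4
lane 2→2/4=0, 2 mod 4=2
i=1  r:0+0→0  c:2·2+1→5
col: 4 vs 5

buggy=4 correct=5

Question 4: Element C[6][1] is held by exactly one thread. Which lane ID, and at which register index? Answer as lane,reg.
24,1

r=6⇒gr=6,Rb=0  c=1⇒th=0,odd=1
L=6*4+0=24  i=0*2+1=1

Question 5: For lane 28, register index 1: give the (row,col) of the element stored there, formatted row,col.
lane 28→28/4=7, 28 mod 4=0
i=1  r:7+0→7  c:2·0+1→1

7,1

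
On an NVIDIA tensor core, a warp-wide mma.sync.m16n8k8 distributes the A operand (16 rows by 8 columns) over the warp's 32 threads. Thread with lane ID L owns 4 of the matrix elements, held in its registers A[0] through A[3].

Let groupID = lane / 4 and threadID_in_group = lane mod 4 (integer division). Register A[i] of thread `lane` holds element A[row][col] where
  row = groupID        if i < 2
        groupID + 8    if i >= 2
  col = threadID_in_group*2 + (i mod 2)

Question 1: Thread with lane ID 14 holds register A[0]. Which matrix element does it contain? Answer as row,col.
3,4

lane 14→14/4=3, 14 mod 4=2
i=0  r:3+0→3  c:2·2+0→4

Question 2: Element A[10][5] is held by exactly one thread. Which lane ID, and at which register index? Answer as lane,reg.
10,3

r:10=>grp=2,rB=1  c:5=>tig=2,lo=1
L=2*4+2=10  i=1*2+1=3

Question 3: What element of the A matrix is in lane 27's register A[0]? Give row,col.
6,6

lane 27->27/4=6, 27 mod 4=3
i=0  r:6+0->6  c:2·3+0->6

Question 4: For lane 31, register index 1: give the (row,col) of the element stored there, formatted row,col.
7,7

L=31⇒gr=31>>2=7, th=31&3=3
[1]⇒row 7+0=7  col 3·2+1=7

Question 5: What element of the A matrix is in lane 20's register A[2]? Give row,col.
lane 20: grp=5 (20/4), tig=0 (20%4)
i=2: r=5+8=13, c=0*2+0=0

13,0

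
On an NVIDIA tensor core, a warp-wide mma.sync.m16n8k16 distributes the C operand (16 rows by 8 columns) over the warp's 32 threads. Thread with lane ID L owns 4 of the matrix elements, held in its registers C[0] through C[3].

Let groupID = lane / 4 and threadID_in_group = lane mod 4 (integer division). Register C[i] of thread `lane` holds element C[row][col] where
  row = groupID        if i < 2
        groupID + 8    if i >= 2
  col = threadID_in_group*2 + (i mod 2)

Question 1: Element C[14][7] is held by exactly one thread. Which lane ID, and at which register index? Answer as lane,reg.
r: 14->gid=6,r8=1  c: 7->tid=3,i&1=1
L=6*4+3=27  i=1*2+1=3

27,3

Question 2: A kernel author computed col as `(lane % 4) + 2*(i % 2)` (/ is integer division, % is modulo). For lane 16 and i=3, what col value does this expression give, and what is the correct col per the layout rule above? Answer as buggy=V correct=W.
`(lane % 4) + 2*(i % 2)`[16,3]->2
L=16->g=16>>2=4, t=16&3=0
[3]->row 4+8=12  col 0·2+1=1
col: 2 vs 1

buggy=2 correct=1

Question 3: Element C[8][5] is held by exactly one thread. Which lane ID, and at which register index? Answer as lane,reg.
r=8->g=0,rb=1  c=5->t=2,b0=1
L=0*4+2=2  i=1*2+1=3

2,3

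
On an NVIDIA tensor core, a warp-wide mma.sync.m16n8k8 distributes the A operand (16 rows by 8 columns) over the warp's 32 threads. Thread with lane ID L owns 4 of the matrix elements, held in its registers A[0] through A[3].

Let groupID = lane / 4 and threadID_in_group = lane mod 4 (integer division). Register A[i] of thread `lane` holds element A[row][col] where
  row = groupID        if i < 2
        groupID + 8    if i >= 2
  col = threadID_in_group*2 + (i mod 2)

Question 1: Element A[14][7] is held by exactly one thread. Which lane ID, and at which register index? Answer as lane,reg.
r=14⇒gr=6,Rb=1  c=7⇒th=3,odd=1
L=6*4+3=27  i=1*2+1=3

27,3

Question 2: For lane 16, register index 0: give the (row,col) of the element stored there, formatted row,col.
4,0

lane 16=>16/4=4, 16 mod 4=0
i=0  r:4+0=>4  c:2·0+0=>0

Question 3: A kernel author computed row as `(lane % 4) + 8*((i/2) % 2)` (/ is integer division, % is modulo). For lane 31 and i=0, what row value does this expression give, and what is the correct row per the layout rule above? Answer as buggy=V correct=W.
buggy=3 correct=7

`(lane % 4) + 8*((i/2) % 2)`[31,0]→3
lane 31: G=7 (31/4), T=3 (31%4)
i=0: r=7+0=7, c=3*2+0=6
row: 3 vs 7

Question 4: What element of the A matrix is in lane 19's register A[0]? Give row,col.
lane 19=>19/4=4, 19 mod 4=3
i=0  r:4+0=>4  c:2·3+0=>6

4,6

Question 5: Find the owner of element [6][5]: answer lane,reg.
r: 6->gid=6,r8=0  c: 5->tid=2,i&1=1
L=6*4+2=26  i=0*2+1=1

26,1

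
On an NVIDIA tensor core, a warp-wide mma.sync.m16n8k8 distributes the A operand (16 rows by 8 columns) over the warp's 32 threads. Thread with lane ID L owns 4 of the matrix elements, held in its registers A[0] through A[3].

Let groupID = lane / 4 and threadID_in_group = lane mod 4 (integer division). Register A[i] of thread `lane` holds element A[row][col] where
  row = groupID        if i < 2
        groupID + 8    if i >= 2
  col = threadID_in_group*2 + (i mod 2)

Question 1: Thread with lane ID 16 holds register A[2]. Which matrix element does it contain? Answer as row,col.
12,0

lane 16: G=4 (16/4), T=0 (16%4)
i=2: r=4+8=12, c=0*2+0=0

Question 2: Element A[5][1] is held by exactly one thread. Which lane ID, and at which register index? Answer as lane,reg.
r: 5->gid=5,r8=0  c: 1->tid=0,i&1=1
L=5*4+0=20  i=0*2+1=1

20,1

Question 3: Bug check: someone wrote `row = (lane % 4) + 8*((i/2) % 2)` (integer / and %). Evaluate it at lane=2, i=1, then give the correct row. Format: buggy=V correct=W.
buggy=2 correct=0

`(lane % 4) + 8*((i/2) % 2)`[2,1]=>2
lane 2=>2/4=0, 2 mod 4=2
i=1  r:0+0=>0  c:2·2+1=>5
row: 2 vs 0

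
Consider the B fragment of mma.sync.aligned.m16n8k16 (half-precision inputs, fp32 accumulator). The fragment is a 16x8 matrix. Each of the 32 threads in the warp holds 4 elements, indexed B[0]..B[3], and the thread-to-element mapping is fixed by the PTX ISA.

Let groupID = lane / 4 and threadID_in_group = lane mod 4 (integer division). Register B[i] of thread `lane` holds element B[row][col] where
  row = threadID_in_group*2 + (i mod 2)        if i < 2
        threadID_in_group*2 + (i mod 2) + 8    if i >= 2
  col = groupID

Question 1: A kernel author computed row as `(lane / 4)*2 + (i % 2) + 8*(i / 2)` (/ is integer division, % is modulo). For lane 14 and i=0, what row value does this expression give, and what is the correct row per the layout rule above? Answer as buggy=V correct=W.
`(lane / 4)*2 + (i % 2) + 8*(i / 2)`[14,0]=>6
L=14=>grp=14>>2=3, tig=14&3=2
[0]=>row 2·2+0+0=4  col grp=3
row: 6 vs 4

buggy=6 correct=4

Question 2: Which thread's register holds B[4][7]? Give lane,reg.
c=7⇒gr=7  r=4⇒Rb=0,th=2,odd=0
L=7*4+2=30  i=0*2+0=0

30,0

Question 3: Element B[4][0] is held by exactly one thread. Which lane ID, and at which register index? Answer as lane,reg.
c=0->g=0  r=4->rb=0,t=2,b0=0
L=0*4+2=2  i=0*2+0=0

2,0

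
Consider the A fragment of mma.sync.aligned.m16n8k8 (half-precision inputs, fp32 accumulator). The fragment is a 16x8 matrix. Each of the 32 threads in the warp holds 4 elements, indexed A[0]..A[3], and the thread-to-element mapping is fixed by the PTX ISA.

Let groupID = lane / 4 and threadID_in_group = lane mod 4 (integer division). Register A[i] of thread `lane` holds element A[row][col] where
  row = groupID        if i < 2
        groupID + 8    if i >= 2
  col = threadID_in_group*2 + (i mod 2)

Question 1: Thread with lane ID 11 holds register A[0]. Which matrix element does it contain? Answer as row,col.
lane 11: grp=2 (11/4), tig=3 (11%4)
i=0: r=2+0=2, c=3*2+0=6

2,6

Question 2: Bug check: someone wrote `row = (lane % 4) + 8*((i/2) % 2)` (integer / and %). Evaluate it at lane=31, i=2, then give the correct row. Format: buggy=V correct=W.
`(lane % 4) + 8*((i/2) % 2)`[31,2]⇒11
lane 31⇒31/4=7, 31 mod 4=3
i=2  r:7+8⇒15  c:2·3+0⇒6
row: 11 vs 15

buggy=11 correct=15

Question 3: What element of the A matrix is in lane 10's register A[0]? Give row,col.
2,4

lane 10->10/4=2, 10 mod 4=2
i=0  r:2+0->2  c:2·2+0->4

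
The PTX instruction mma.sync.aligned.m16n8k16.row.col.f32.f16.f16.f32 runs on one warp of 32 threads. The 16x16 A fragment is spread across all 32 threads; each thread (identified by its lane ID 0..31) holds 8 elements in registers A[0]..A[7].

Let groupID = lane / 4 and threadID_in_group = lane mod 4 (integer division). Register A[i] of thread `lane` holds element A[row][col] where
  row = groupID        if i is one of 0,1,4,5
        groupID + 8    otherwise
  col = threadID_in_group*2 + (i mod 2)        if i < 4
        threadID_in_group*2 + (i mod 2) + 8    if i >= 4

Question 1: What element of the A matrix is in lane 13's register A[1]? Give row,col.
3,3

lane 13→13/4=3, 13 mod 4=1
i=1  r:3+0→3  c:2·1+1+0→3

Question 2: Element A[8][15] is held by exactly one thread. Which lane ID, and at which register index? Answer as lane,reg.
3,7

r=8⇒gr=0,Rb=1  c=15⇒Cb=1,th=3,odd=1
L=0*4+3=3  i=1*4+1*2+1=7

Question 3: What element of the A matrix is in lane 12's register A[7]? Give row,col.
lane 12=>12/4=3, 12 mod 4=0
i=7  r:3+8=>11  c:2·0+1+8=>9

11,9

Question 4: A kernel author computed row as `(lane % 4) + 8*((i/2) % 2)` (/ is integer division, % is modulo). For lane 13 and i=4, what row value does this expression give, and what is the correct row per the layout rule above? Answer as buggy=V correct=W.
buggy=1 correct=3

`(lane % 4) + 8*((i/2) % 2)`[13,4]->1
13: gid=3,tid=1
[4] (3+0,1*2+0+8) = (3,10)
row: 1 vs 3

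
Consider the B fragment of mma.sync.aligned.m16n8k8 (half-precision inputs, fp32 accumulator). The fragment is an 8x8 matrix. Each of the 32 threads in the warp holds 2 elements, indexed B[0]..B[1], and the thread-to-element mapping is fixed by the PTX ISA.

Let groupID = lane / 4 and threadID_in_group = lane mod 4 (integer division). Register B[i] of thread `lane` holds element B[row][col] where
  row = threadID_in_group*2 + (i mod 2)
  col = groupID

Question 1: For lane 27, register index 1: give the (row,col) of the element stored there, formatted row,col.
L=27->g=27>>2=6, t=27&3=3
[1]->row 3·2+1=7  col g=6

7,6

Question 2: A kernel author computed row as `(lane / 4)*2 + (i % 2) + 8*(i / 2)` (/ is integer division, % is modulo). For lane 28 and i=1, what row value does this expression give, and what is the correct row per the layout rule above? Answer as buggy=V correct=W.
`(lane / 4)*2 + (i % 2) + 8*(i / 2)`[28,1]->15
28: gid=7,tid=0
[1] (0*2+1,7) = (1,7)
row: 15 vs 1

buggy=15 correct=1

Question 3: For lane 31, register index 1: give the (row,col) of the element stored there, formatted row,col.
7,7

31: gr=7,th=3
[1] (3*2+1,7) = (7,7)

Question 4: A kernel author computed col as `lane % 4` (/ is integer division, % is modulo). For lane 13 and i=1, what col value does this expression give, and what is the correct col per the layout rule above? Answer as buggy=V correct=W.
`lane % 4`[13,1]→1
lane 13→13/4=3, 13 mod 4=1
i=1  r:2·1+1→3  c:3
col: 1 vs 3

buggy=1 correct=3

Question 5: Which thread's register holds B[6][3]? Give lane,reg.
c:3=>grp=3  r:6=>tig=3,lo=0
L=3*4+3=15  i=0=0

15,0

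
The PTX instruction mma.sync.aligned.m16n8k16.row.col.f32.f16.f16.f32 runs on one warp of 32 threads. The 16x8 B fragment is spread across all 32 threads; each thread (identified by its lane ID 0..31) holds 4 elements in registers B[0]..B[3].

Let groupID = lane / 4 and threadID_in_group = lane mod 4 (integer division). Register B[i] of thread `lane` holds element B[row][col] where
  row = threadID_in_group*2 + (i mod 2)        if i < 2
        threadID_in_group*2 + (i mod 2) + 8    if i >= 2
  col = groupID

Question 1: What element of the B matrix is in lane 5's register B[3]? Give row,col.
lane 5->5/4=1, 5 mod 4=1
i=3  r:2·1+1+8->11  c:1

11,1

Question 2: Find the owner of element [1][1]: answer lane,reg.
4,1

c=1->g=1  r=1->rb=0,t=0,b0=1
L=1*4+0=4  i=0*2+1=1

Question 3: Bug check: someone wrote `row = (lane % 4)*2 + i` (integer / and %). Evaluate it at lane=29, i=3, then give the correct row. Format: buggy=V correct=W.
`(lane % 4)*2 + i`[29,3]->5
lane 29->29/4=7, 29 mod 4=1
i=3  r:2·1+1+8->11  c:7
row: 5 vs 11

buggy=5 correct=11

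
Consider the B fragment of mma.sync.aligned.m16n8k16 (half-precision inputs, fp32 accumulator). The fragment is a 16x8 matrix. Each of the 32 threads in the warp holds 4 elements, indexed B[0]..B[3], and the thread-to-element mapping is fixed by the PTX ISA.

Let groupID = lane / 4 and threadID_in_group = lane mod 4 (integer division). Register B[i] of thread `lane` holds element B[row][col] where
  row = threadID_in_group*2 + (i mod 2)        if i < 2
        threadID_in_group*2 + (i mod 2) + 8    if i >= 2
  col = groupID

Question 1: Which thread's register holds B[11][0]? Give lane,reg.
c=0→G=0  r=11→rhi=1,T=1,p=1
L=0*4+1=1  i=1*2+1=3

1,3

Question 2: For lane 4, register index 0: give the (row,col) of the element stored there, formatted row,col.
0,1

lane 4: gid=1 (4/4), tid=0 (4%4)
i=0: r=0*2+0+0=0, c=gid=1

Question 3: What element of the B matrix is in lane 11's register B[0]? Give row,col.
6,2

lane 11: gid=2 (11/4), tid=3 (11%4)
i=0: r=3*2+0+0=6, c=gid=2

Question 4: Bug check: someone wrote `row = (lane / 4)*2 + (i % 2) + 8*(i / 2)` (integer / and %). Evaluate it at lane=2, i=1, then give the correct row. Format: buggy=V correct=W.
`(lane / 4)*2 + (i % 2) + 8*(i / 2)`[2,1]=>1
L=2=>grp=2>>2=0, tig=2&3=2
[1]=>row 2·2+1+0=5  col grp=0
row: 1 vs 5

buggy=1 correct=5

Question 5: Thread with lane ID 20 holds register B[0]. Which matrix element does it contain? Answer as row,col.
lane 20: gr=5 (20/4), th=0 (20%4)
i=0: r=0*2+0+0=0, c=gr=5

0,5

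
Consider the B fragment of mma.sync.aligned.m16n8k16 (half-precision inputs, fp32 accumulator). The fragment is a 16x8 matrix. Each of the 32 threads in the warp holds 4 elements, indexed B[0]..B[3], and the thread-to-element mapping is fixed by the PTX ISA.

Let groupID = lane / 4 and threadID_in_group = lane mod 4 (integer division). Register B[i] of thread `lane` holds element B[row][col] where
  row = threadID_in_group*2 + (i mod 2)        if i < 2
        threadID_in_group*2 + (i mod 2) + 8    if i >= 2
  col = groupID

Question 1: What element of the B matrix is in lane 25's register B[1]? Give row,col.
3,6

lane 25->25/4=6, 25 mod 4=1
i=1  r:2·1+1+0->3  c:6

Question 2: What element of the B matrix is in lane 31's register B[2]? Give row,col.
31: g=7,t=3
[2] (3*2+0+8,7) = (14,7)

14,7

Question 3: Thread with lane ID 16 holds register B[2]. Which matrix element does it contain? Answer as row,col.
lane 16: grp=4 (16/4), tig=0 (16%4)
i=2: r=0*2+0+8=8, c=grp=4

8,4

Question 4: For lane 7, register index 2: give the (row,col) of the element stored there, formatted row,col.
L=7->gid=7>>2=1, tid=7&3=3
[2]->row 3·2+0+8=14  col gid=1

14,1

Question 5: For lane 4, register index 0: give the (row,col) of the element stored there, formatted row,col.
4: gr=1,th=0
[0] (0*2+0+0,1) = (0,1)

0,1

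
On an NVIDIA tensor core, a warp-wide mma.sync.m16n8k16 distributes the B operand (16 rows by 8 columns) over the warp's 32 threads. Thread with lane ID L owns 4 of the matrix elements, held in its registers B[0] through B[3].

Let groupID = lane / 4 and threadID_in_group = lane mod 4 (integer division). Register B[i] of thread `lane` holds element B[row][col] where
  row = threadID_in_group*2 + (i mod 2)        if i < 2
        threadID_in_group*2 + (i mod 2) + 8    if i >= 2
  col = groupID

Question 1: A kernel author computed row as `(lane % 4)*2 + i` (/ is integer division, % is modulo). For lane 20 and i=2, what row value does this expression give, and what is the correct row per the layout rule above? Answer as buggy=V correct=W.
buggy=2 correct=8

`(lane % 4)*2 + i`[20,2]->2
lane 20->20/4=5, 20 mod 4=0
i=2  r:2·0+0+8->8  c:5
row: 2 vs 8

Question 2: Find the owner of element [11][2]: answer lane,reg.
c:2=>grp=2  r:11=>rB=1,tig=1,lo=1
L=2*4+1=9  i=1*2+1=3

9,3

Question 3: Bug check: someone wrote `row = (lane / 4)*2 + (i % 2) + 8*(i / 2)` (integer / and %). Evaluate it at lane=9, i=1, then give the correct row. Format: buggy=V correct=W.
`(lane / 4)*2 + (i % 2) + 8*(i / 2)`[9,1]=>5
L=9=>grp=9>>2=2, tig=9&3=1
[1]=>row 1·2+1+0=3  col grp=2
row: 5 vs 3

buggy=5 correct=3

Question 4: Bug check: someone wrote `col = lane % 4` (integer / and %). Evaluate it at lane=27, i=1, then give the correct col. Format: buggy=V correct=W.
`lane % 4`[27,1]=>3
lane 27=>27/4=6, 27 mod 4=3
i=1  r:2·3+1+0=>7  c:6
col: 3 vs 6

buggy=3 correct=6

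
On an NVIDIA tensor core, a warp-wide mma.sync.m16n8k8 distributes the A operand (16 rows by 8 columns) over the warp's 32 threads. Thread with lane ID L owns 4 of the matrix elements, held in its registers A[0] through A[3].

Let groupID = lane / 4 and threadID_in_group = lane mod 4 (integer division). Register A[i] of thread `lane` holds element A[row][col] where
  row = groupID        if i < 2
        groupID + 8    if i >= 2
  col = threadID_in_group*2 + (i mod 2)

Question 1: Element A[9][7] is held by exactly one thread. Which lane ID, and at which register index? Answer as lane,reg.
7,3

r: 9->gid=1,r8=1  c: 7->tid=3,i&1=1
L=1*4+3=7  i=1*2+1=3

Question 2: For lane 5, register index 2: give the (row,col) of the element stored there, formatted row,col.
9,2

lane 5->5/4=1, 5 mod 4=1
i=2  r:1+8->9  c:2·1+0->2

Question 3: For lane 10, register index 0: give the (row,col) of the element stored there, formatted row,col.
2,4

10: gr=2,th=2
[0] (2+0,2*2+0) = (2,4)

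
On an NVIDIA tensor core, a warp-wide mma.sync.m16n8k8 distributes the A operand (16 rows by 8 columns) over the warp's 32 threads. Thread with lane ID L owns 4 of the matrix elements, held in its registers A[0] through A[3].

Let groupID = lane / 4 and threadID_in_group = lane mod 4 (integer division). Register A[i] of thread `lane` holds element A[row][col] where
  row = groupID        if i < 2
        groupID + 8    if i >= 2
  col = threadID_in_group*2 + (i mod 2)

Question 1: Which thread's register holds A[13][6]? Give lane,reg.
r=13->g=5,rb=1  c=6->t=3,b0=0
L=5*4+3=23  i=1*2+0=2

23,2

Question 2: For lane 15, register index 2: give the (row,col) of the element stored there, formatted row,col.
11,6

15: gr=3,th=3
[2] (3+8,3*2+0) = (11,6)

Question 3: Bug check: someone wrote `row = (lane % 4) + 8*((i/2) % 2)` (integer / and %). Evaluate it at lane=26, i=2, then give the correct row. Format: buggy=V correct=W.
buggy=10 correct=14

`(lane % 4) + 8*((i/2) % 2)`[26,2]->10
26: g=6,t=2
[2] (6+8,2*2+0) = (14,4)
row: 10 vs 14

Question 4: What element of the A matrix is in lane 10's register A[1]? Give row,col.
2,5

10: gr=2,th=2
[1] (2+0,2*2+1) = (2,5)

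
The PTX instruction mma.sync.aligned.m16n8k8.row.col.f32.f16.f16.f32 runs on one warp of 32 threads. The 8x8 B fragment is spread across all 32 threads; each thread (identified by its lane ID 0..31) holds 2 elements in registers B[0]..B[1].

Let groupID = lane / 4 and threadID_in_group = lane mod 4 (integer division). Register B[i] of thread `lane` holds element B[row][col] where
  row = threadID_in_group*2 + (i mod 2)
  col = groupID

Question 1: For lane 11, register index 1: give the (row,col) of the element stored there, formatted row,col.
lane 11: gr=2 (11/4), th=3 (11%4)
i=1: r=3*2+1=7, c=gr=2

7,2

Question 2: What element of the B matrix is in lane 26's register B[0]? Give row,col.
4,6

L=26→G=26>>2=6, T=26&3=2
[0]→row 2·2+0=4  col G=6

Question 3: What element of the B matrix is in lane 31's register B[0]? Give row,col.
31: grp=7,tig=3
[0] (3*2+0,7) = (6,7)

6,7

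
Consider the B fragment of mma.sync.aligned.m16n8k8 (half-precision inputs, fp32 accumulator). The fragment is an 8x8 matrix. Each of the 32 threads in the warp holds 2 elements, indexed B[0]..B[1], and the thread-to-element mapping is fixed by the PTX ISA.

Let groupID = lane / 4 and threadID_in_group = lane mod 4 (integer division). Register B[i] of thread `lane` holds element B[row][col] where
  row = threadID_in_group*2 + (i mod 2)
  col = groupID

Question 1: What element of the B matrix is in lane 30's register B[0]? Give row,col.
4,7

30: gid=7,tid=2
[0] (2*2+0,7) = (4,7)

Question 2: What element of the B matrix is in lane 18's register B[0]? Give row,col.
lane 18→18/4=4, 18 mod 4=2
i=0  r:2·2+0→4  c:4

4,4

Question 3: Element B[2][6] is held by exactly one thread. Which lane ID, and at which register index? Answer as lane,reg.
c=6→G=6  r=2→T=1,p=0
L=6*4+1=25  i=0=0

25,0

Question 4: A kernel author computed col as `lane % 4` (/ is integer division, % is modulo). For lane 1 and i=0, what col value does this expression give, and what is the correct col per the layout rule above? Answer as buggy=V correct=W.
buggy=1 correct=0

`lane % 4`[1,0]=>1
L=1=>grp=1>>2=0, tig=1&3=1
[0]=>row 1·2+0=2  col grp=0
col: 1 vs 0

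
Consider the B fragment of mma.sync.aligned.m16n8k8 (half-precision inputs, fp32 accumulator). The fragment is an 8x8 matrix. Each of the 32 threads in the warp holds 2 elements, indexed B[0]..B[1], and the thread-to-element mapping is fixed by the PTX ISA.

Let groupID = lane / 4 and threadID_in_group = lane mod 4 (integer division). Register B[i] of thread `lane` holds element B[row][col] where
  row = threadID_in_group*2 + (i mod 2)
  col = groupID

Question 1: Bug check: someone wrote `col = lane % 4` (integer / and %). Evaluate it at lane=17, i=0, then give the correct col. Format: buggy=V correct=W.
`lane % 4`[17,0]=>1
lane 17=>17/4=4, 17 mod 4=1
i=0  r:2·1+0=>2  c:4
col: 1 vs 4

buggy=1 correct=4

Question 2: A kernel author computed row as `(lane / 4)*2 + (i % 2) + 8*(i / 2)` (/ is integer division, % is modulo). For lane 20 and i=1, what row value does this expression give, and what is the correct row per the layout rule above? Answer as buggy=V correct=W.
`(lane / 4)*2 + (i % 2) + 8*(i / 2)`[20,1]=>11
lane 20: grp=5 (20/4), tig=0 (20%4)
i=1: r=0*2+1=1, c=grp=5
row: 11 vs 1

buggy=11 correct=1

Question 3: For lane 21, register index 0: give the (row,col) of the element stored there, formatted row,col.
2,5

lane 21->21/4=5, 21 mod 4=1
i=0  r:2·1+0->2  c:5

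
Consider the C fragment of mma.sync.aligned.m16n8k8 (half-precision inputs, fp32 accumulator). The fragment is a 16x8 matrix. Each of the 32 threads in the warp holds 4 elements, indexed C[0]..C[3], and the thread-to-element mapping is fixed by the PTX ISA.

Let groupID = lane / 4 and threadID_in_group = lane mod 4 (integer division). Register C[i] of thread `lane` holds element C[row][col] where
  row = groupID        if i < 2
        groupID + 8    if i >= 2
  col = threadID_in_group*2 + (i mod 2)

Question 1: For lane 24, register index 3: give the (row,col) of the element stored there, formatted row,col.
L=24⇒gr=24>>2=6, th=24&3=0
[3]⇒row 6+8=14  col 0·2+1=1

14,1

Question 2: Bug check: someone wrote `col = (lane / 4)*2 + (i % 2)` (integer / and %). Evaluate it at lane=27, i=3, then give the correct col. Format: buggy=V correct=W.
buggy=13 correct=7

`(lane / 4)*2 + (i % 2)`[27,3]->13
27: g=6,t=3
[3] (6+8,3*2+1) = (14,7)
col: 13 vs 7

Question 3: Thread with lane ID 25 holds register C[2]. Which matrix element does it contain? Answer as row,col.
25: G=6,T=1
[2] (6+8,1*2+0) = (14,2)

14,2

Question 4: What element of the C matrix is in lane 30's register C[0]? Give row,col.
lane 30⇒30/4=7, 30 mod 4=2
i=0  r:7+0⇒7  c:2·2+0⇒4

7,4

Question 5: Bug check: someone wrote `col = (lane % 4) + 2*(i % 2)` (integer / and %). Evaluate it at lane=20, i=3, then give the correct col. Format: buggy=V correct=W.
buggy=2 correct=1

`(lane % 4) + 2*(i % 2)`[20,3]⇒2
L=20⇒gr=20>>2=5, th=20&3=0
[3]⇒row 5+8=13  col 0·2+1=1
col: 2 vs 1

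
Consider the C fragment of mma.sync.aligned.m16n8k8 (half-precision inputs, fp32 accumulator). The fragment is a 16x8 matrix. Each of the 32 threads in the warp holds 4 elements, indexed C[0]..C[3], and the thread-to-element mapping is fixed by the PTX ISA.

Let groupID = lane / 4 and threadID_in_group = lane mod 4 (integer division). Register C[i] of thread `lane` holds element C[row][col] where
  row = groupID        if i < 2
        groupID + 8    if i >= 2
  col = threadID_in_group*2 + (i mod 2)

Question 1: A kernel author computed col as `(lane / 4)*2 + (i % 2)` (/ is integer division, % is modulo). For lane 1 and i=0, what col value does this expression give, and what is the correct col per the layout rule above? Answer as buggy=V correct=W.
`(lane / 4)*2 + (i % 2)`[1,0]⇒0
1: gr=0,th=1
[0] (0+0,1*2+0) = (0,2)
col: 0 vs 2

buggy=0 correct=2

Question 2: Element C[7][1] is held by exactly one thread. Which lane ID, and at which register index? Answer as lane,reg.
28,1

r=7->g=7,rb=0  c=1->t=0,b0=1
L=7*4+0=28  i=0*2+1=1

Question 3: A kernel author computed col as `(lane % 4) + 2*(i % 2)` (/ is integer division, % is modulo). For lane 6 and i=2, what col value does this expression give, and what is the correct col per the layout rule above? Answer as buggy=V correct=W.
buggy=2 correct=4

`(lane % 4) + 2*(i % 2)`[6,2]⇒2
lane 6⇒6/4=1, 6 mod 4=2
i=2  r:1+8⇒9  c:2·2+0⇒4
col: 2 vs 4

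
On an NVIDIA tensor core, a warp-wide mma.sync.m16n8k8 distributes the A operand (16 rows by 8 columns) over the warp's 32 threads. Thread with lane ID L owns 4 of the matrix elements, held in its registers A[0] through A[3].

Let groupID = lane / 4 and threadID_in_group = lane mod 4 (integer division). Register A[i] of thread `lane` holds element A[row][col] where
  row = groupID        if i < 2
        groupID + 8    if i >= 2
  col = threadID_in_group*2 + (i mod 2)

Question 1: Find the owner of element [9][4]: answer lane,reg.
r=9->g=1,rb=1  c=4->t=2,b0=0
L=1*4+2=6  i=1*2+0=2

6,2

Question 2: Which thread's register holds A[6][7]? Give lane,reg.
27,1

r=6⇒gr=6,Rb=0  c=7⇒th=3,odd=1
L=6*4+3=27  i=0*2+1=1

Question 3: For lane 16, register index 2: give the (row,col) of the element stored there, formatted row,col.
12,0

16: G=4,T=0
[2] (4+8,0*2+0) = (12,0)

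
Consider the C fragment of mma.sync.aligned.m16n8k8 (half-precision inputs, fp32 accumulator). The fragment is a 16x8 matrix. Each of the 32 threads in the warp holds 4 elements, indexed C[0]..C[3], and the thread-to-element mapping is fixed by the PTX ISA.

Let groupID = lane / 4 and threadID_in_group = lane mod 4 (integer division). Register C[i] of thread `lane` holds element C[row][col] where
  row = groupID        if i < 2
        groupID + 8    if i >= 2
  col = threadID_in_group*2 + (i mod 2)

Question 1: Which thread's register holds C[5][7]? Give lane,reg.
23,1

r:5=>grp=5,rB=0  c:7=>tig=3,lo=1
L=5*4+3=23  i=0*2+1=1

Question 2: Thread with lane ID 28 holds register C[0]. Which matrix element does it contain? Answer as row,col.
L=28⇒gr=28>>2=7, th=28&3=0
[0]⇒row 7+0=7  col 0·2+0=0

7,0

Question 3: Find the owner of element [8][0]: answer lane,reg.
r:8=>grp=0,rB=1  c:0=>tig=0,lo=0
L=0*4+0=0  i=1*2+0=2

0,2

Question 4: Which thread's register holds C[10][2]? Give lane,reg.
9,2

r:10=>grp=2,rB=1  c:2=>tig=1,lo=0
L=2*4+1=9  i=1*2+0=2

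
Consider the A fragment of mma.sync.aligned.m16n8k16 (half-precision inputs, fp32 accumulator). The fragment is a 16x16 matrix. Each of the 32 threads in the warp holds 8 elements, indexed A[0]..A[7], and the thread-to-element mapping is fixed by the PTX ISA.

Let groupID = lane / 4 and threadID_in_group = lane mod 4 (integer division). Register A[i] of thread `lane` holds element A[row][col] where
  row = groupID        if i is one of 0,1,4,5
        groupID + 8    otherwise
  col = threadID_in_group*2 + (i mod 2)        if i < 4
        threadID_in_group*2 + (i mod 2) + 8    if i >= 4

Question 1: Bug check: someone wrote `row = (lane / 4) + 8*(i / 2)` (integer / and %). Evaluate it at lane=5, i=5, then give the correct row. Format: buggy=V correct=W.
`(lane / 4) + 8*(i / 2)`[5,5]->17
lane 5: g=1 (5/4), t=1 (5%4)
i=5: r=1+0=1, c=1*2+1+8=11
row: 17 vs 1

buggy=17 correct=1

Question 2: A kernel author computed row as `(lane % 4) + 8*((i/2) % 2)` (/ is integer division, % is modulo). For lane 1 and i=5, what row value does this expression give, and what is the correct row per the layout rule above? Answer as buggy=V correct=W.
`(lane % 4) + 8*((i/2) % 2)`[1,5]->1
1: g=0,t=1
[5] (0+0,1*2+1+8) = (0,11)
row: 1 vs 0

buggy=1 correct=0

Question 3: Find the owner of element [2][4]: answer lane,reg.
10,0

r=2→G=2,rhi=0  c=4→chi=0,T=2,p=0
L=2*4+2=10  i=0*4+0*2+0=0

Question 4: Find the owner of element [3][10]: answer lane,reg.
r:3=>grp=3,rB=0  c:10=>cB=1,tig=1,lo=0
L=3*4+1=13  i=1*4+0*2+0=4

13,4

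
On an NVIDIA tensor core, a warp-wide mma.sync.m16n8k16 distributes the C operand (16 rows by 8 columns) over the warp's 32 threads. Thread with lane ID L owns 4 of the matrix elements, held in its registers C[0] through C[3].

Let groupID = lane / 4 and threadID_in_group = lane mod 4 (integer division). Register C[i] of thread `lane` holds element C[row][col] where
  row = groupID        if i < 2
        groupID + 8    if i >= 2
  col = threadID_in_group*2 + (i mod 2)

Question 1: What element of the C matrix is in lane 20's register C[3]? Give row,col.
13,1

lane 20: grp=5 (20/4), tig=0 (20%4)
i=3: r=5+8=13, c=0*2+1=1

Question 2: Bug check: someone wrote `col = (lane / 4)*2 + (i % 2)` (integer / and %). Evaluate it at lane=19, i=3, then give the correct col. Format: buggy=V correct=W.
buggy=9 correct=7

`(lane / 4)*2 + (i % 2)`[19,3]→9
L=19→G=19>>2=4, T=19&3=3
[3]→row 4+8=12  col 3·2+1=7
col: 9 vs 7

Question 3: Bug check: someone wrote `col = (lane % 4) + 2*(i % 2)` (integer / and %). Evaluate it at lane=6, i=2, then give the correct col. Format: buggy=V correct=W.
`(lane % 4) + 2*(i % 2)`[6,2]=>2
lane 6: grp=1 (6/4), tig=2 (6%4)
i=2: r=1+8=9, c=2*2+0=4
col: 2 vs 4

buggy=2 correct=4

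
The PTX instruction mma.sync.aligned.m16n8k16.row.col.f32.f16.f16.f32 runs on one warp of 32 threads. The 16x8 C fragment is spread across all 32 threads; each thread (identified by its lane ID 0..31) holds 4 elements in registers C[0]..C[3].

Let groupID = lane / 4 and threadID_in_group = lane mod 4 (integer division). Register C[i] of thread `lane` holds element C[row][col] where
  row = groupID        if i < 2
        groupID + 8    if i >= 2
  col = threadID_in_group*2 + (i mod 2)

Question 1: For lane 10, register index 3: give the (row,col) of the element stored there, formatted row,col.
10,5

L=10->gid=10>>2=2, tid=10&3=2
[3]->row 2+8=10  col 2·2+1=5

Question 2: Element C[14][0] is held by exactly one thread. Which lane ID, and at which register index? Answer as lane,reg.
24,2

r=14⇒gr=6,Rb=1  c=0⇒th=0,odd=0
L=6*4+0=24  i=1*2+0=2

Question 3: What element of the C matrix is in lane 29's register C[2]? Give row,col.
15,2

lane 29->29/4=7, 29 mod 4=1
i=2  r:7+8->15  c:2·1+0->2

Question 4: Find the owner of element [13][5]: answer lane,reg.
r=13→G=5,rhi=1  c=5→T=2,p=1
L=5*4+2=22  i=1*2+1=3

22,3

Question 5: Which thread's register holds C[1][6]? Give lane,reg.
7,0

r: 1->gid=1,r8=0  c: 6->tid=3,i&1=0
L=1*4+3=7  i=0*2+0=0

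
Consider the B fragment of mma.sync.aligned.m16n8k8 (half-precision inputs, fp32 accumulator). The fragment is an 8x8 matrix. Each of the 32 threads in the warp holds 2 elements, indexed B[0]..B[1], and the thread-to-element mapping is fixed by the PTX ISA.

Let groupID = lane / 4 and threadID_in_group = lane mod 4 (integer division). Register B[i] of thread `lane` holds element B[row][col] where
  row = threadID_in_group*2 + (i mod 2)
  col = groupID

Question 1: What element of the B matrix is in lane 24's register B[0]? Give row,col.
0,6

lane 24=>24/4=6, 24 mod 4=0
i=0  r:2·0+0=>0  c:6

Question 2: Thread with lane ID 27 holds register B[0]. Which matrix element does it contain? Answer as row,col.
6,6

L=27=>grp=27>>2=6, tig=27&3=3
[0]=>row 3·2+0=6  col grp=6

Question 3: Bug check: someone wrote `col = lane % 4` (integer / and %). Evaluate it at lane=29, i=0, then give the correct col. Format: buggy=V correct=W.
buggy=1 correct=7

`lane % 4`[29,0]->1
lane 29->29/4=7, 29 mod 4=1
i=0  r:2·1+0->2  c:7
col: 1 vs 7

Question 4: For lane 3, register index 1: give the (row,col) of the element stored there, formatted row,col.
7,0

lane 3: g=0 (3/4), t=3 (3%4)
i=1: r=3*2+1=7, c=g=0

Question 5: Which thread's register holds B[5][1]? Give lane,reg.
c=1⇒gr=1  r=5⇒th=2,odd=1
L=1*4+2=6  i=1=1

6,1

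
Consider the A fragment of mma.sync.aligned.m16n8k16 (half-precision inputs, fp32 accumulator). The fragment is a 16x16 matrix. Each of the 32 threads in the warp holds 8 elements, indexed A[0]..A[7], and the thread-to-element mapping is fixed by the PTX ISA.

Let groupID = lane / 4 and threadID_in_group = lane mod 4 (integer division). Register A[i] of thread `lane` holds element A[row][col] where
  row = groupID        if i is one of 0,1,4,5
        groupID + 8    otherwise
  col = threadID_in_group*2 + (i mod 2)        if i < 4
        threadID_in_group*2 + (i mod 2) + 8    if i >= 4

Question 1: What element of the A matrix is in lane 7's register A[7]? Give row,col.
lane 7⇒7/4=1, 7 mod 4=3
i=7  r:1+8⇒9  c:2·3+1+8⇒15

9,15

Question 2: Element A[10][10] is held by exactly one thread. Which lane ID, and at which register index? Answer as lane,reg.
r=10->g=2,rb=1  c=10->cb=1,t=1,b0=0
L=2*4+1=9  i=1*4+1*2+0=6

9,6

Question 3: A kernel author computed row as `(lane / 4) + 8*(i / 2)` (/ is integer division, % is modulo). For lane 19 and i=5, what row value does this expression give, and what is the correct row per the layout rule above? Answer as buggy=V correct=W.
buggy=20 correct=4

`(lane / 4) + 8*(i / 2)`[19,5]⇒20
lane 19: gr=4 (19/4), th=3 (19%4)
i=5: r=4+0=4, c=3*2+1+8=15
row: 20 vs 4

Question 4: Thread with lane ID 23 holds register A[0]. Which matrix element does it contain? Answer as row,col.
L=23->g=23>>2=5, t=23&3=3
[0]->row 5+0=5  col 3·2+0+0=6

5,6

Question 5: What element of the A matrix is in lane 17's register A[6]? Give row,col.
12,10

lane 17=>17/4=4, 17 mod 4=1
i=6  r:4+8=>12  c:2·1+0+8=>10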